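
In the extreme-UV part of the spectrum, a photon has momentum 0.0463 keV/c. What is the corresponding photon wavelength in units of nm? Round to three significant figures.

26.8 nm

Convert to SI: p = 0.0463 keV/c = 2.4744e-26 kg·m/s.
For a photon λ = h/p, so λ = 2.678e-8 m.
Converting to nm: λ = 26.78 nm ≈ 26.8 nm.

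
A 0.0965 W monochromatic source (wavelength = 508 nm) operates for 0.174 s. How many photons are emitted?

Total energy: E_total = P·t = 0.0965 × 0.174 = 0.01679 J.
Per-photon energy: E = 3.910·10^-19 J.
N = E_total / E_photon = 4.29·10^16.

4.29·10^16 photons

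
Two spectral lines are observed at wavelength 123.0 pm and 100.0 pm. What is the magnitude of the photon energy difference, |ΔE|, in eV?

2320 eV

Using E = hc/λ: E₁ = 1.6150 × 10^-15 J, E₂ = 1.9864 × 10^-15 J.
|ΔE| = |1.6150 × 10^-15 − 1.9864 × 10^-15| = 3.71 × 10^-16 J = 2320 eV.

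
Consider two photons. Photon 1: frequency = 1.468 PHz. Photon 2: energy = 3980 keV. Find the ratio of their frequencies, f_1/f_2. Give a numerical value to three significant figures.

f_1 = 1.468e15 Hz (from frequency = 1.468 PHz, via f given directly).
f_2 = 9.624e20 Hz (from energy = 3980 keV, via f = E/h).
Ratio = 1.468e15 / 9.624e20 = 1.53e-6.

1.53e-6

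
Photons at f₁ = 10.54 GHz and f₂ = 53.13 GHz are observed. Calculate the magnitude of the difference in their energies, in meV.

Using E = hf: E₁ = 6.9839 × 10^-24 J, E₂ = 3.5204 × 10^-23 J.
|ΔE| = |6.9839 × 10^-24 − 3.5204 × 10^-23| = 2.82 × 10^-23 J = 0.176 meV.

0.176 meV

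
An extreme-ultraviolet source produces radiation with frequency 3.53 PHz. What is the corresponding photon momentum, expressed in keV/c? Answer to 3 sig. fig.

0.0146 keV/c

Use h = 6.62607015 × 10^-34 J·s, c = 2.99792458 × 10^8 m/s, 1 eV = 1.602176634 × 10^-19 J.
Convert to SI: f = 3.53 PHz = 3.53 × 10^15 Hz.
For a photon p = hf/c, so p = 7.802 × 10^-27 kg·m/s.
Converting to keV/c: p = 0.01460 keV/c ≈ 0.0146 keV/c.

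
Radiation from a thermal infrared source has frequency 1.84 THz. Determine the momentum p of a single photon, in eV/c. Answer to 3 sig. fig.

Take h = 6.62607015e-34 J·s, c = 2.99792458e8 m/s, 1 eV = 1.602176634e-19 J.
In SI units: f = 1.84 THz = 1.84e12 Hz.
Apply p = hf/c: p = 4.067e-30 kg·m/s.
Converting to eV/c: p = 0.007610 eV/c ≈ 7.61e-3 eV/c.

7.61e-3 eV/c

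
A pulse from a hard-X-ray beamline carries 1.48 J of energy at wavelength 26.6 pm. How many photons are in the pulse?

Per-photon energy: E = 7.468e-15 J (from wavelength = 26.6 pm).
N = E_total / E_photon = 1.48 J / 7.468e-15 J = 1.98e14.

1.98e14 photons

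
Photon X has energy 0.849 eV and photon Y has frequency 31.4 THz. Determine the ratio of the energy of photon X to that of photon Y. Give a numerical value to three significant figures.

6.54

E_X = 1.360e-19 J (from energy = 0.849 eV, via E given directly).
E_Y = 2.081e-20 J (from frequency = 31.4 THz, via E = hf).
Ratio = 1.360e-19 / 2.081e-20 = 6.54.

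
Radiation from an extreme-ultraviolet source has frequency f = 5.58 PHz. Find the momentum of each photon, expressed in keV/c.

0.0231 keV/c

Use h = 6.62607015 × 10^-34 J·s, c = 2.99792458 × 10^8 m/s, 1 eV = 1.602176634 × 10^-19 J.
First convert: f = 5.58 PHz = 5.58 × 10^15 Hz.
The photon relation is p = hf/c, giving p = 1.233 × 10^-26 kg·m/s.
Converting to keV/c: p = 0.02308 keV/c ≈ 0.0231 keV/c.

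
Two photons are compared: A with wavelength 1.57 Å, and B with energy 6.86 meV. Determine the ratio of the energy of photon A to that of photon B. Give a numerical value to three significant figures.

1.15e6

E_A = 1.265e-15 J (from wavelength = 1.57 Å, via E = hc/λ).
E_B = 1.099e-21 J (from energy = 6.86 meV, via E given directly).
Ratio = 1.265e-15 / 1.099e-21 = 1.15e6.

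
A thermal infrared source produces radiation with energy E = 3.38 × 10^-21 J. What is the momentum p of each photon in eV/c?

0.0211 eV/c

Use c = 2.99792458 × 10^8 m/s, 1 eV = 1.602176634 × 10^-19 J.
Apply p = E/c: p = 1.127 × 10^-29 kg·m/s.
Converting to eV/c: p = 0.02110 eV/c ≈ 0.0211 eV/c.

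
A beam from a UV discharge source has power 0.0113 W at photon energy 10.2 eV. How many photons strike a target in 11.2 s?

7.74e16 photons

Total energy: E_total = P·t = 0.0113 × 11.2 = 0.1266 J.
Per-photon energy: E = 1.634e-18 J.
N = E_total / E_photon = 7.74e16.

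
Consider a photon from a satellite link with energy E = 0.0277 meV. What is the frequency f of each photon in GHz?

6.70 GHz

Take h = 6.62607015·10^-34 J·s, 1 eV = 1.602176634·10^-19 J.
Convert to SI: E = 0.0277 meV = 4.4380·10^-24 J.
The photon relation is f = E/h, giving f = 6.698·10^9 Hz.
Converting to GHz: f = 6.698 GHz ≈ 6.70 GHz.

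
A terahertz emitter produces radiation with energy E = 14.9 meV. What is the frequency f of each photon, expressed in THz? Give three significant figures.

3.60 THz

First convert: E = 14.9 meV = 2.3872 × 10^-21 J.
The photon relation is f = E/h, giving f = 3.603 × 10^12 Hz.
Converting to THz: f = 3.603 THz ≈ 3.60 THz.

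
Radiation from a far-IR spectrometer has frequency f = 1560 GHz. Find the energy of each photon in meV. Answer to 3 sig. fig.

Take h = 6.62607015e-34 J·s, 1 eV = 1.602176634e-19 J.
First convert: f = 1560 GHz = 1.56e12 Hz.
Since E = hf for a photon, E = 1.034e-21 J.
Converting to meV: E = 6.452 meV ≈ 6.45 meV.

6.45 meV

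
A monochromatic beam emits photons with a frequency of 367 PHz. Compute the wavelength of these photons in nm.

0.817 nm

Convert to SI: f = 367 PHz = 3.67·10^17 Hz.
Apply λ = c/f: λ = 8.169·10^-10 m.
Converting to nm: λ = 0.8169 nm ≈ 0.817 nm.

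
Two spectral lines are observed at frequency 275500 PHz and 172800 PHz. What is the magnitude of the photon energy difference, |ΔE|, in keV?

425 keV

Using E = hf: E₁ = 1.8255e-13 J, E₂ = 1.1450e-13 J.
|ΔE| = |1.8255e-13 − 1.1450e-13| = 6.80e-14 J = 425 keV.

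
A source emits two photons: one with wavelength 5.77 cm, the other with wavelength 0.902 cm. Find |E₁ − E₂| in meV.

0.116 meV

Using E = hc/λ: E₁ = 3.443e-24 J, E₂ = 2.202e-23 J.
|ΔE| = |3.443e-24 − 2.202e-23| = 1.86e-23 J = 0.116 meV.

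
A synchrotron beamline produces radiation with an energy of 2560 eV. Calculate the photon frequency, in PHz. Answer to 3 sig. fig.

619 PHz

Use h = 6.62607015e-34 J·s, 1 eV = 1.602176634e-19 J.
First convert: E = 2560 eV = 4.1016e-16 J.
The photon relation is f = E/h, giving f = 6.190e17 Hz.
Converting to PHz: f = 619.0 PHz ≈ 619 PHz.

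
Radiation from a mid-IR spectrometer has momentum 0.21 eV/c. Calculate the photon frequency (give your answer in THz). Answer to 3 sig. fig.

50.8 THz

(h = 6.62607015 × 10^-34 J·s, c = 2.99792458 × 10^8 m/s, 1 eV = 1.602176634 × 10^-19 J.)
In SI units: p = 0.21 eV/c = 1.1223 × 10^-28 kg·m/s.
Since f = pc/h for a photon, f = 5.078 × 10^13 Hz.
Converting to THz: f = 50.78 THz ≈ 50.8 THz.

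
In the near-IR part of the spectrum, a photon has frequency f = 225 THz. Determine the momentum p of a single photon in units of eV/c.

0.931 eV/c

In SI units: f = 225 THz = 2.25e14 Hz.
The photon relation is p = hf/c, giving p = 4.973e-28 kg·m/s.
Converting to eV/c: p = 0.9305 eV/c ≈ 0.931 eV/c.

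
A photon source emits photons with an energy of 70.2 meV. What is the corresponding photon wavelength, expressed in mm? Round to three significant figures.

Convert to SI: E = 70.2 meV = 1.1247·10^-20 J.
The photon relation is λ = hc/E, giving λ = 1.766·10^-5 m.
Converting to mm: λ = 0.01766 mm ≈ 0.0177 mm.

0.0177 mm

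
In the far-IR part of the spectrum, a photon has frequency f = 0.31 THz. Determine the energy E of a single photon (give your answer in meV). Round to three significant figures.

Use h = 6.62607015 × 10^-34 J·s, 1 eV = 1.602176634 × 10^-19 J.
First convert: f = 0.31 THz = 3.1 × 10^11 Hz.
The photon relation is E = hf, giving E = 2.054 × 10^-22 J.
Converting to meV: E = 1.282 meV ≈ 1.28 meV.

1.28 meV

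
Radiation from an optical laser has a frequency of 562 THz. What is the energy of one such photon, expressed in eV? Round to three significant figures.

Convert to SI: f = 562 THz = 5.62 × 10^14 Hz.
Since E = hf for a photon, E = 3.724 × 10^-19 J.
Converting to eV: E = 2.324 eV ≈ 2.32 eV.

2.32 eV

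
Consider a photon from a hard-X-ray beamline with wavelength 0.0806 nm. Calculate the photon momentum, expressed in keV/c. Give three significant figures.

(h = 6.62607015 × 10^-34 J·s, c = 2.99792458 × 10^8 m/s, 1 eV = 1.602176634 × 10^-19 J.)
First convert: λ = 0.0806 nm = 8.06 × 10^-11 m.
For a photon p = h/λ, so p = 8.221 × 10^-24 kg·m/s.
Converting to keV/c: p = 15.38 keV/c ≈ 15.4 keV/c.

15.4 keV/c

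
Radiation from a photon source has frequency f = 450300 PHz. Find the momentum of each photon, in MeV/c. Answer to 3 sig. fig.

Use h = 6.62607015e-34 J·s, c = 2.99792458e8 m/s, 1 eV = 1.602176634e-19 J.
Convert to SI: f = 450300 PHz = 4.503e20 Hz.
Apply p = hf/c: p = 9.953e-22 kg·m/s.
Converting to MeV/c: p = 1.862 MeV/c ≈ 1.86 MeV/c.

1.86 MeV/c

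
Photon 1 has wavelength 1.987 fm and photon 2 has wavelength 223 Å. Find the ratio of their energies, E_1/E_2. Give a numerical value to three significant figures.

E_1 = 9.997 × 10^-11 J (from wavelength = 1.987 fm, via E = hc/λ).
E_2 = 8.908 × 10^-18 J (from wavelength = 223 Å, via E = hc/λ).
Ratio = 9.997 × 10^-11 / 8.908 × 10^-18 = 1.12 × 10^7.

1.12 × 10^7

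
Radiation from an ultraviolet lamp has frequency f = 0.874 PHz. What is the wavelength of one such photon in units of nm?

Take c = 2.99792458 × 10^8 m/s.
Convert to SI: f = 0.874 PHz = 8.74 × 10^14 Hz.
For a photon λ = c/f, so λ = 3.430 × 10^-7 m.
Converting to nm: λ = 343.0 nm ≈ 343 nm.

343 nm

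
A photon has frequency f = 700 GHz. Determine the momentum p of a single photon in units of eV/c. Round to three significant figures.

Take h = 6.62607015 × 10^-34 J·s, c = 2.99792458 × 10^8 m/s, 1 eV = 1.602176634 × 10^-19 J.
Convert to SI: f = 700 GHz = 7.0 × 10^11 Hz.
Since p = hf/c for a photon, p = 1.547 × 10^-30 kg·m/s.
Converting to eV/c: p = 0.002895 eV/c ≈ 2.89 × 10^-3 eV/c.

2.89 × 10^-3 eV/c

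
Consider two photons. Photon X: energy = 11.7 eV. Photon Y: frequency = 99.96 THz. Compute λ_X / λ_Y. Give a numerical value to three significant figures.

λ_X = 1.060e-7 m (from energy = 11.7 eV, via λ = hc/E).
λ_Y = 2.999e-6 m (from frequency = 99.96 THz, via λ = c/f).
Ratio = 1.060e-7 / 2.999e-6 = 0.0353.

0.0353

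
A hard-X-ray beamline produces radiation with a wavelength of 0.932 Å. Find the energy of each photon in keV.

13.3 keV

(h = 6.62607015 × 10^-34 J·s, c = 2.99792458 × 10^8 m/s, 1 eV = 1.602176634 × 10^-19 J.)
In SI units: λ = 0.932 Å = 9.32 × 10^-11 m.
Apply E = hc/λ: E = 2.131 × 10^-15 J.
Converting to keV: E = 13.30 keV ≈ 13.3 keV.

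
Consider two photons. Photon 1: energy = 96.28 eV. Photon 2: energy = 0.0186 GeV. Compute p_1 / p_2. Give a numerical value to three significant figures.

5.18e-6

p_1 = 5.145e-26 kg·m/s (from energy = 96.28 eV, via p = E/c).
p_2 = 9.940e-21 kg·m/s (from energy = 0.0186 GeV, via p = E/c).
Ratio = 5.145e-26 / 9.940e-21 = 5.18e-6.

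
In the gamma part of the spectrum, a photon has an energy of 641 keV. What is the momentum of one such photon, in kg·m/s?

In SI units: E = 641 keV = 1.0270e-13 J.
Apply p = E/c: p = 3.426e-22 kg·m/s.
So p ≈ 3.43e-22 kg·m/s.

3.43e-22 kg·m/s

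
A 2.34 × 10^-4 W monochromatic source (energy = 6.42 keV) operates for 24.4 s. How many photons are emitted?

5.55 × 10^12 photons

Total energy: E_total = P·t = 2.34 × 10^-4 × 24.4 = 0.005710 J.
Per-photon energy: E = 1.029 × 10^-15 J.
N = E_total / E_photon = 5.55 × 10^12.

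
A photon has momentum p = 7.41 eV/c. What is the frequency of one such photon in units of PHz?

1.79 PHz

Take h = 6.62607015e-34 J·s, c = 2.99792458e8 m/s, 1 eV = 1.602176634e-19 J.
Convert to SI: p = 7.41 eV/c = 3.9601e-27 kg·m/s.
Since f = pc/h for a photon, f = 1.792e15 Hz.
Converting to PHz: f = 1.792 PHz ≈ 1.79 PHz.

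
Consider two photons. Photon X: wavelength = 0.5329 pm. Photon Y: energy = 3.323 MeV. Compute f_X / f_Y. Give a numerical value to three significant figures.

0.700

f_X = 5.626e20 Hz (from wavelength = 0.5329 pm, via f = c/λ).
f_Y = 8.035e20 Hz (from energy = 3.323 MeV, via f = E/h).
Ratio = 5.626e20 / 8.035e20 = 0.700.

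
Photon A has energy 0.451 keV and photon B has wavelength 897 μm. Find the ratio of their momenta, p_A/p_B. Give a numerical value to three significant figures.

3.26 × 10^5

p_A = 2.410 × 10^-25 kg·m/s (from energy = 0.451 keV, via p = E/c).
p_B = 7.387 × 10^-31 kg·m/s (from wavelength = 897 μm, via p = h/λ).
Ratio = 2.410 × 10^-25 / 7.387 × 10^-31 = 3.26 × 10^5.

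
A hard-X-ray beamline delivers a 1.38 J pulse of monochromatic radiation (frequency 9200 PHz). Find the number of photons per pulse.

2.26e14 photons

Per-photon energy: E = 6.096e-15 J (from frequency = 9200 PHz).
N = E_total / E_photon = 1.38 J / 6.096e-15 J = 2.26e14.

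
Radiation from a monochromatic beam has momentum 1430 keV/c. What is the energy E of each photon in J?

Take c = 2.99792458 × 10^8 m/s, 1 eV = 1.602176634 × 10^-19 J.
First convert: p = 1430 keV/c = 7.6423 × 10^-22 kg·m/s.
Apply E = pc: E = 2.291 × 10^-13 J.
So E ≈ 2.29 × 10^-13 J.

2.29 × 10^-13 J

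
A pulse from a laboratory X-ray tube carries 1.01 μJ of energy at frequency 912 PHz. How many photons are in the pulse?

1.67 × 10^9 photons

Per-photon energy: E = 6.043 × 10^-16 J (from frequency = 912 PHz).
N = E_total / E_photon = 1.01 × 10^-6 J / 6.043 × 10^-16 J = 1.67 × 10^9.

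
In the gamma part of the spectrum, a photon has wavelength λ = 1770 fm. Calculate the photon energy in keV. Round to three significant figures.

700 keV

In SI units: λ = 1770 fm = 1.77 × 10^-12 m.
Apply E = hc/λ: E = 1.122 × 10^-13 J.
Converting to keV: E = 700.5 keV ≈ 700 keV.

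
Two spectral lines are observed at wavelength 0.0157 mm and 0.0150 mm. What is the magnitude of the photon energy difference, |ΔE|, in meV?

3.69 meV

Using E = hc/λ: E₁ = 1.265 × 10^-20 J, E₂ = 1.324 × 10^-20 J.
|ΔE| = |1.265 × 10^-20 − 1.324 × 10^-20| = 5.90 × 10^-22 J = 3.69 meV.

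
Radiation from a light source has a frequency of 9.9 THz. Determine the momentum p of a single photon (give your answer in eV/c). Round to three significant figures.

0.0409 eV/c

Convert to SI: f = 9.9 THz = 9.9·10^12 Hz.
The photon relation is p = hf/c, giving p = 2.188·10^-29 kg·m/s.
Converting to eV/c: p = 0.04094 eV/c ≈ 0.0409 eV/c.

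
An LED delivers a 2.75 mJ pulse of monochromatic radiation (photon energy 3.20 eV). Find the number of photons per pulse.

Per-photon energy: E = 5.127e-19 J (from energy = 3.20 eV).
N = E_total / E_photon = 0.00275 J / 5.127e-19 J = 5.36e15.

5.36e15 photons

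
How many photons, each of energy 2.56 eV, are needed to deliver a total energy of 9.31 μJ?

Per-photon energy: E = 4.102e-19 J (from energy = 2.56 eV).
N = E_total / E_photon = 9.31e-6 J / 4.102e-19 J = 2.27e13.

2.27e13 photons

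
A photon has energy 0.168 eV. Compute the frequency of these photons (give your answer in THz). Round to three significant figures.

40.6 THz

In SI units: E = 0.168 eV = 2.6917 × 10^-20 J.
The photon relation is f = E/h, giving f = 4.062 × 10^13 Hz.
Converting to THz: f = 40.62 THz ≈ 40.6 THz.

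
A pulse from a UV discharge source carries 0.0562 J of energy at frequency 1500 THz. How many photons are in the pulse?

5.65 × 10^16 photons

Per-photon energy: E = 9.939 × 10^-19 J (from frequency = 1500 THz).
N = E_total / E_photon = 0.0562 J / 9.939 × 10^-19 J = 5.65 × 10^16.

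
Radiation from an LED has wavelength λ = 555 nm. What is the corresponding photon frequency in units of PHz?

0.540 PHz

(c = 2.99792458 × 10^8 m/s.)
First convert: λ = 555 nm = 5.55 × 10^-7 m.
Since f = c/λ for a photon, f = 5.402 × 10^14 Hz.
Converting to PHz: f = 0.5402 PHz ≈ 0.540 PHz.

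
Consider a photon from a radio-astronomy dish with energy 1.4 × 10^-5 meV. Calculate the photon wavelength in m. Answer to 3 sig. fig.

Use h = 6.62607015 × 10^-34 J·s, c = 2.99792458 × 10^8 m/s, 1 eV = 1.602176634 × 10^-19 J.
First convert: E = 1.4 × 10^-5 meV = 2.2430 × 10^-27 J.
Apply λ = hc/E: λ = 88.56 m.
So λ ≈ 88.6 m.

88.6 m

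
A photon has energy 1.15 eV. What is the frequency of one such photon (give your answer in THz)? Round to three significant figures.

278 THz

First convert: E = 1.15 eV = 1.8425e-19 J.
The photon relation is f = E/h, giving f = 2.781e14 Hz.
Converting to THz: f = 278.1 THz ≈ 278 THz.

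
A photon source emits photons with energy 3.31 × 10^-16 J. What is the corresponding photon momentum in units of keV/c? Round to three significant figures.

2.07 keV/c

Take c = 2.99792458 × 10^8 m/s, 1 eV = 1.602176634 × 10^-19 J.
The photon relation is p = E/c, giving p = 1.104 × 10^-24 kg·m/s.
Converting to keV/c: p = 2.066 keV/c ≈ 2.07 keV/c.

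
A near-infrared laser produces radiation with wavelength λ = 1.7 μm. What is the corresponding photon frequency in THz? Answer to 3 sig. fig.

176 THz

Take c = 2.99792458e8 m/s.
First convert: λ = 1.7 μm = 1.7e-6 m.
Since f = c/λ for a photon, f = 1.763e14 Hz.
Converting to THz: f = 176.3 THz ≈ 176 THz.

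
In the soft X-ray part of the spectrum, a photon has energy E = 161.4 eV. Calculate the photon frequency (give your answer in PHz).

(h = 6.62607015e-34 J·s, 1 eV = 1.602176634e-19 J.)
Convert to SI: E = 161.4 eV = 2.5859e-17 J.
Since f = E/h for a photon, f = 3.903e16 Hz.
Converting to PHz: f = 39.03 PHz ≈ 39.0 PHz.

39.0 PHz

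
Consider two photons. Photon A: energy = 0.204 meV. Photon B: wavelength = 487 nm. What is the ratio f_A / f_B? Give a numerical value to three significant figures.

f_A = 4.933e10 Hz (from energy = 0.204 meV, via f = E/h).
f_B = 6.156e14 Hz (from wavelength = 487 nm, via f = c/λ).
Ratio = 4.933e10 / 6.156e14 = 8.01e-5.

8.01e-5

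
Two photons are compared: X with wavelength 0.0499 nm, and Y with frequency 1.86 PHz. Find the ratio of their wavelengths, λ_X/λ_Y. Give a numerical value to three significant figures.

λ_X = 4.990e-11 m (from wavelength = 0.0499 nm, via λ given directly).
λ_Y = 1.612e-7 m (from frequency = 1.86 PHz, via λ = c/f).
Ratio = 4.990e-11 / 1.612e-7 = 3.10e-4.

3.10e-4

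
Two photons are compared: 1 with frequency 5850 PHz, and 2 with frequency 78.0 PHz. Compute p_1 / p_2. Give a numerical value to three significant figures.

75.0

p_1 = 1.293e-23 kg·m/s (from frequency = 5850 PHz, via p = hf/c).
p_2 = 1.724e-25 kg·m/s (from frequency = 78.0 PHz, via p = hf/c).
Ratio = 1.293e-23 / 1.724e-25 = 75.0.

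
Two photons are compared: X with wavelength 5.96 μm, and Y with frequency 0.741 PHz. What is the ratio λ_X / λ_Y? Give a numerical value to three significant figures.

14.7

λ_X = 5.960e-6 m (from wavelength = 5.96 μm, via λ given directly).
λ_Y = 4.046e-7 m (from frequency = 0.741 PHz, via λ = c/f).
Ratio = 5.960e-6 / 4.046e-7 = 14.7.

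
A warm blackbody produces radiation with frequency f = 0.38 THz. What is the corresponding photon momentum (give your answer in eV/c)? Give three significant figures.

In SI units: f = 0.38 THz = 3.8 × 10^11 Hz.
Since p = hf/c for a photon, p = 8.399 × 10^-31 kg·m/s.
Converting to eV/c: p = 0.001572 eV/c ≈ 1.57 × 10^-3 eV/c.

1.57 × 10^-3 eV/c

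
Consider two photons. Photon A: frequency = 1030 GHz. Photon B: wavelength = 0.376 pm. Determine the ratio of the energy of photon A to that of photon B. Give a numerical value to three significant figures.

E_A = 6.825 × 10^-22 J (from frequency = 1030 GHz, via E = hf).
E_B = 5.283 × 10^-13 J (from wavelength = 0.376 pm, via E = hc/λ).
Ratio = 6.825 × 10^-22 / 5.283 × 10^-13 = 1.29 × 10^-9.

1.29 × 10^-9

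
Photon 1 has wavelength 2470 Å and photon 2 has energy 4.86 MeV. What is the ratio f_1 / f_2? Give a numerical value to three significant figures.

1.03e-6

f_1 = 1.214e15 Hz (from wavelength = 2470 Å, via f = c/λ).
f_2 = 1.175e21 Hz (from energy = 4.86 MeV, via f = E/h).
Ratio = 1.214e15 / 1.175e21 = 1.03e-6.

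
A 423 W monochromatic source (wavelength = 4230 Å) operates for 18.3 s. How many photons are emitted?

Total energy: E_total = P·t = 423 × 18.3 = 7741 J.
Per-photon energy: E = 4.696·10^-19 J.
N = E_total / E_photon = 1.65·10^22.

1.65·10^22 photons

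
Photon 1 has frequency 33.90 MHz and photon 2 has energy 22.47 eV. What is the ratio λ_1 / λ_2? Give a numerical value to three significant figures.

λ_1 = 8.843 m (from frequency = 33.90 MHz, via λ = c/f).
λ_2 = 5.518e-8 m (from energy = 22.47 eV, via λ = hc/E).
Ratio = 8.843 / 5.518e-8 = 1.60e8.

1.60e8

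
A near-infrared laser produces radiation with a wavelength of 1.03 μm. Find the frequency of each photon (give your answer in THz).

Use c = 2.99792458e8 m/s.
First convert: λ = 1.03 μm = 1.03e-6 m.
Apply f = c/λ: f = 2.911e14 Hz.
Converting to THz: f = 291.1 THz ≈ 291 THz.

291 THz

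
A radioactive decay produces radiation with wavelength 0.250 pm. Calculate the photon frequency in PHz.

(c = 2.99792458e8 m/s.)
Convert to SI: λ = 0.250 pm = 2.50e-13 m.
Since f = c/λ for a photon, f = 1.199e21 Hz.
Converting to PHz: f = 1.199e6 PHz ≈ 1.20e6 PHz.

1.20e6 PHz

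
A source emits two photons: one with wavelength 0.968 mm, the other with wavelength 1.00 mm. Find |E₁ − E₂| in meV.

0.0410 meV

Using E = hc/λ: E₁ = 2.052·10^-22 J, E₂ = 1.986·10^-22 J.
|ΔE| = |2.052·10^-22 − 1.986·10^-22| = 6.57·10^-24 J = 0.0410 meV.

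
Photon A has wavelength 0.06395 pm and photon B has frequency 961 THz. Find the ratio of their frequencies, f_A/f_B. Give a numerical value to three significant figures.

f_A = 4.688e21 Hz (from wavelength = 0.06395 pm, via f = c/λ).
f_B = 9.610e14 Hz (from frequency = 961 THz, via f given directly).
Ratio = 4.688e21 / 9.610e14 = 4.88e6.

4.88e6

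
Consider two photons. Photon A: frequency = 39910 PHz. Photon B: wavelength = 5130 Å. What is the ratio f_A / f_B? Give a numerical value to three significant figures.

f_A = 3.991e19 Hz (from frequency = 39910 PHz, via f given directly).
f_B = 5.844e14 Hz (from wavelength = 5130 Å, via f = c/λ).
Ratio = 3.991e19 / 5.844e14 = 6.83e4.

6.83e4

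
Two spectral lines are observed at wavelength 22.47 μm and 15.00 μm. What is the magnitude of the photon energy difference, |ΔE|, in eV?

0.0275 eV

Using E = hc/λ: E₁ = 8.8404e-21 J, E₂ = 1.3243e-20 J.
|ΔE| = |8.8404e-21 − 1.3243e-20| = 4.40e-21 J = 0.0275 eV.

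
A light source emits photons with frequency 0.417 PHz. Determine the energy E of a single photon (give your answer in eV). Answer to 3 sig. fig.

1.72 eV

In SI units: f = 0.417 PHz = 4.17e14 Hz.
Apply E = hf: E = 2.763e-19 J.
Converting to eV: E = 1.725 eV ≈ 1.72 eV.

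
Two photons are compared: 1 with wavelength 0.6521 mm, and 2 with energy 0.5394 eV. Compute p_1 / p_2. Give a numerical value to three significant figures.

p_1 = 1.016·10^-30 kg·m/s (from wavelength = 0.6521 mm, via p = h/λ).
p_2 = 2.883·10^-28 kg·m/s (from energy = 0.5394 eV, via p = E/c).
Ratio = 1.016·10^-30 / 2.883·10^-28 = 3.52·10^-3.

3.52·10^-3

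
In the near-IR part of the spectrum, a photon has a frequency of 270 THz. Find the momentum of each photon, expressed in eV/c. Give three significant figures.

Use h = 6.62607015 × 10^-34 J·s, c = 2.99792458 × 10^8 m/s, 1 eV = 1.602176634 × 10^-19 J.
In SI units: f = 270 THz = 2.7 × 10^14 Hz.
Apply p = hf/c: p = 5.968 × 10^-28 kg·m/s.
Converting to eV/c: p = 1.117 eV/c ≈ 1.12 eV/c.

1.12 eV/c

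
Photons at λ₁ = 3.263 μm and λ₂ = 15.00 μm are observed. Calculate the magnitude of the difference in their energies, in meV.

Using E = hc/λ: E₁ = 6.0878 × 10^-20 J, E₂ = 1.3243 × 10^-20 J.
|ΔE| = |6.0878 × 10^-20 − 1.3243 × 10^-20| = 4.76 × 10^-20 J = 297 meV.

297 meV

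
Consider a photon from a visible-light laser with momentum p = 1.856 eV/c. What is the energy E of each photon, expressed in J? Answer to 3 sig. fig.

Use c = 2.99792458e8 m/s, 1 eV = 1.602176634e-19 J.
First convert: p = 1.856 eV/c = 9.9190e-28 kg·m/s.
For a photon E = pc, so E = 2.974e-19 J.
So E ≈ 2.97e-19 J.

2.97e-19 J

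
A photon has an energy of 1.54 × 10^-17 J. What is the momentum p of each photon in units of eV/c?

Apply p = E/c: p = 5.137 × 10^-26 kg·m/s.
Converting to eV/c: p = 96.12 eV/c ≈ 96.1 eV/c.

96.1 eV/c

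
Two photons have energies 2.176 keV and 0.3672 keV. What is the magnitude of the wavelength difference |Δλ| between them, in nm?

Using λ = hc/E: λ₁ = 5.6978 × 10^-10 m, λ₂ = 3.3765 × 10^-9 m.
|Δλ| = |5.6978 × 10^-10 − 3.3765 × 10^-9| = 2.81 × 10^-9 m = 2.81 nm.

2.81 nm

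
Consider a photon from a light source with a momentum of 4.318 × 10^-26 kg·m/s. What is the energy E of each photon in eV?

80.8 eV

(c = 2.99792458 × 10^8 m/s, 1 eV = 1.602176634 × 10^-19 J.)
For a photon E = pc, so E = 1.295 × 10^-17 J.
Converting to eV: E = 80.80 eV ≈ 80.8 eV.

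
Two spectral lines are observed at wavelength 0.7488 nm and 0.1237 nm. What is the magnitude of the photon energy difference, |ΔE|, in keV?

Using E = hc/λ: E₁ = 2.6528 × 10^-16 J, E₂ = 1.6059 × 10^-15 J.
|ΔE| = |2.6528 × 10^-16 − 1.6059 × 10^-15| = 1.34 × 10^-15 J = 8.37 keV.

8.37 keV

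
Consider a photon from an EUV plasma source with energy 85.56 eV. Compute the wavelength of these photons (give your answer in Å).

(h = 6.62607015e-34 J·s, c = 2.99792458e8 m/s, 1 eV = 1.602176634e-19 J.)
Convert to SI: E = 85.56 eV = 1.3708e-17 J.
Apply λ = hc/E: λ = 1.449e-8 m.
Converting to Å: λ = 144.9 Å ≈ 145 Å.

145 Å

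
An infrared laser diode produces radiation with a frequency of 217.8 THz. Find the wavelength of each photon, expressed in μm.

Use c = 2.99792458e8 m/s.
First convert: f = 217.8 THz = 2.178e14 Hz.
The photon relation is λ = c/f, giving λ = 1.376e-6 m.
Converting to μm: λ = 1.376 μm ≈ 1.38 μm.

1.38 μm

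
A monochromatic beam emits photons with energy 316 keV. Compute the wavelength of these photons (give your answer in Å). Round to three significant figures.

0.0392 Å

Convert to SI: E = 316 keV = 5.0629e-14 J.
Since λ = hc/E for a photon, λ = 3.924e-12 m.
Converting to Å: λ = 0.03924 Å ≈ 0.0392 Å.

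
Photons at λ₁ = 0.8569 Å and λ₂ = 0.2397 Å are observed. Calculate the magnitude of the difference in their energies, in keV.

37.3 keV

Using E = hc/λ: E₁ = 2.3182 × 10^-15 J, E₂ = 8.2872 × 10^-15 J.
|ΔE| = |2.3182 × 10^-15 − 8.2872 × 10^-15| = 5.97 × 10^-15 J = 37.3 keV.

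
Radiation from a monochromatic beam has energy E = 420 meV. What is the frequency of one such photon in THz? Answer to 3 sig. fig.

First convert: E = 420 meV = 6.7291·10^-20 J.
Since f = E/h for a photon, f = 1.016·10^14 Hz.
Converting to THz: f = 101.6 THz ≈ 102 THz.

102 THz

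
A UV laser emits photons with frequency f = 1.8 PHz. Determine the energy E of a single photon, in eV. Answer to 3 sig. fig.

Use h = 6.62607015e-34 J·s, 1 eV = 1.602176634e-19 J.
First convert: f = 1.8 PHz = 1.8e15 Hz.
Since E = hf for a photon, E = 1.193e-18 J.
Converting to eV: E = 7.444 eV ≈ 7.44 eV.

7.44 eV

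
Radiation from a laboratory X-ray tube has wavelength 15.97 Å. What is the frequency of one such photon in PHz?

188 PHz

First convert: λ = 15.97 Å = 1.597 × 10^-9 m.
The photon relation is f = c/λ, giving f = 1.877 × 10^17 Hz.
Converting to PHz: f = 187.7 PHz ≈ 188 PHz.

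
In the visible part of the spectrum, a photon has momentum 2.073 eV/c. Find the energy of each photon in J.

3.32·10^-19 J

(c = 2.99792458·10^8 m/s, 1 eV = 1.602176634·10^-19 J.)
In SI units: p = 2.073 eV/c = 1.1079·10^-27 kg·m/s.
The photon relation is E = pc, giving E = 3.321·10^-19 J.
So E ≈ 3.32·10^-19 J.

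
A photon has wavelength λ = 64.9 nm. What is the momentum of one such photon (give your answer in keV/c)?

Take h = 6.62607015·10^-34 J·s, c = 2.99792458·10^8 m/s, 1 eV = 1.602176634·10^-19 J.
First convert: λ = 64.9 nm = 6.49·10^-8 m.
Apply p = h/λ: p = 1.021·10^-26 kg·m/s.
Converting to keV/c: p = 0.01910 keV/c ≈ 0.0191 keV/c.

0.0191 keV/c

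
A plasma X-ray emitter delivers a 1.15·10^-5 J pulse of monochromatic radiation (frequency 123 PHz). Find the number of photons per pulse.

1.41·10^11 photons

Per-photon energy: E = 8.150·10^-17 J (from frequency = 123 PHz).
N = E_total / E_photon = 1.15·10^-5 J / 8.150·10^-17 J = 1.41·10^11.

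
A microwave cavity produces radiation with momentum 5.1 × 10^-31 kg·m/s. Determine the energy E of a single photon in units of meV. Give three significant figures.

0.954 meV

Take c = 2.99792458 × 10^8 m/s, 1 eV = 1.602176634 × 10^-19 J.
Since E = pc for a photon, E = 1.529 × 10^-22 J.
Converting to meV: E = 0.9543 meV ≈ 0.954 meV.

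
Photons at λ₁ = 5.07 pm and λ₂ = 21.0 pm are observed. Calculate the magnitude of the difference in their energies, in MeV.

0.186 MeV

Using E = hc/λ: E₁ = 3.918 × 10^-14 J, E₂ = 9.459 × 10^-15 J.
|ΔE| = |3.918 × 10^-14 − 9.459 × 10^-15| = 2.97 × 10^-14 J = 0.186 MeV.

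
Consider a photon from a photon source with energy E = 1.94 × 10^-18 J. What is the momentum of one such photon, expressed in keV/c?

Use c = 2.99792458 × 10^8 m/s, 1 eV = 1.602176634 × 10^-19 J.
For a photon p = E/c, so p = 6.471 × 10^-27 kg·m/s.
Converting to keV/c: p = 0.01211 keV/c ≈ 0.0121 keV/c.

0.0121 keV/c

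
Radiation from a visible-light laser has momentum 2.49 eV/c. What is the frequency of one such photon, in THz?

Convert to SI: p = 2.49 eV/c = 1.3307·10^-27 kg·m/s.
Since f = pc/h for a photon, f = 6.021·10^14 Hz.
Converting to THz: f = 602.1 THz ≈ 602 THz.

602 THz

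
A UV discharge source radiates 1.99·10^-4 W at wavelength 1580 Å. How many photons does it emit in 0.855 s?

Total energy: E_total = P·t = 1.99·10^-4 × 0.855 = 1.701·10^-4 J.
Per-photon energy: E = 1.257·10^-18 J.
N = E_total / E_photon = 1.35·10^14.

1.35·10^14 photons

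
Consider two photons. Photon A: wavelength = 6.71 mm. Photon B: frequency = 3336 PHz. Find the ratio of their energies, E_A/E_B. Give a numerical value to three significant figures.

E_A = 2.960e-23 J (from wavelength = 6.71 mm, via E = hc/λ).
E_B = 2.210e-15 J (from frequency = 3336 PHz, via E = hf).
Ratio = 2.960e-23 / 2.210e-15 = 1.34e-8.

1.34e-8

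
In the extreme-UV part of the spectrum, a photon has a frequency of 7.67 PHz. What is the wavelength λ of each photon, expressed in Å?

391 Å

In SI units: f = 7.67 PHz = 7.67e15 Hz.
Apply λ = c/f: λ = 3.909e-8 m.
Converting to Å: λ = 390.9 Å ≈ 391 Å.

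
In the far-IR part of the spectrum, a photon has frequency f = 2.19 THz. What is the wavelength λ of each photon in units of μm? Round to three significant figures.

Use c = 2.99792458 × 10^8 m/s.
First convert: f = 2.19 THz = 2.19 × 10^12 Hz.
For a photon λ = c/f, so λ = 1.369 × 10^-4 m.
Converting to μm: λ = 136.9 μm ≈ 137 μm.

137 μm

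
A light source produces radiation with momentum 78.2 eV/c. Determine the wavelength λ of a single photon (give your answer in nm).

Take h = 6.62607015 × 10^-34 J·s, c = 2.99792458 × 10^8 m/s, 1 eV = 1.602176634 × 10^-19 J.
Convert to SI: p = 78.2 eV/c = 4.1792 × 10^-26 kg·m/s.
Apply λ = h/p: λ = 1.585 × 10^-8 m.
Converting to nm: λ = 15.85 nm ≈ 15.9 nm.

15.9 nm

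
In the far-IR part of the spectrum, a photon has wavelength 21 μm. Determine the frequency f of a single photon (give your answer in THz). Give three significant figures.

(c = 2.99792458 × 10^8 m/s.)
Convert to SI: λ = 21 μm = 2.1 × 10^-5 m.
The photon relation is f = c/λ, giving f = 1.428 × 10^13 Hz.
Converting to THz: f = 14.28 THz ≈ 14.3 THz.

14.3 THz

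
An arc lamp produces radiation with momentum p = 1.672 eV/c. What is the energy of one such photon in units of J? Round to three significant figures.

2.68 × 10^-19 J

Use c = 2.99792458 × 10^8 m/s, 1 eV = 1.602176634 × 10^-19 J.
In SI units: p = 1.672 eV/c = 8.9356 × 10^-28 kg·m/s.
The photon relation is E = pc, giving E = 2.679 × 10^-19 J.
So E ≈ 2.68 × 10^-19 J.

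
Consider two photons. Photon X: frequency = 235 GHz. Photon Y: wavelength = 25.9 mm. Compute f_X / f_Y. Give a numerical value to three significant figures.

f_X = 2.350 × 10^11 Hz (from frequency = 235 GHz, via f given directly).
f_Y = 1.157 × 10^10 Hz (from wavelength = 25.9 mm, via f = c/λ).
Ratio = 2.350 × 10^11 / 1.157 × 10^10 = 20.3.

20.3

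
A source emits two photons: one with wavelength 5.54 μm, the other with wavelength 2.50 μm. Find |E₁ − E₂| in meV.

272 meV

Using E = hc/λ: E₁ = 3.586e-20 J, E₂ = 7.946e-20 J.
|ΔE| = |3.586e-20 − 7.946e-20| = 4.36e-20 J = 272 meV.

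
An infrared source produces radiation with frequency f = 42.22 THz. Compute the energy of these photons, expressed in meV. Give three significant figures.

(h = 6.62607015 × 10^-34 J·s, 1 eV = 1.602176634 × 10^-19 J.)
First convert: f = 42.22 THz = 4.222 × 10^13 Hz.
Apply E = hf: E = 2.798 × 10^-20 J.
Converting to meV: E = 174.6 meV ≈ 175 meV.

175 meV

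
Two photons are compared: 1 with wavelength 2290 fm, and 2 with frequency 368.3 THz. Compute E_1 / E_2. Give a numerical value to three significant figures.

E_1 = 8.674·10^-14 J (from wavelength = 2290 fm, via E = hc/λ).
E_2 = 2.440·10^-19 J (from frequency = 368.3 THz, via E = hf).
Ratio = 8.674·10^-14 / 2.440·10^-19 = 3.55·10^5.

3.55·10^5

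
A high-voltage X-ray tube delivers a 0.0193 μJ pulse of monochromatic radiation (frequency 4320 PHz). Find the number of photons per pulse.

6.74e6 photons

Per-photon energy: E = 2.862e-15 J (from frequency = 4320 PHz).
N = E_total / E_photon = 1.93e-8 J / 2.862e-15 J = 6.74e6.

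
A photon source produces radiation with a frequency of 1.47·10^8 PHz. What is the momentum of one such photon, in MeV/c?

608 MeV/c

(h = 6.62607015·10^-34 J·s, c = 2.99792458·10^8 m/s, 1 eV = 1.602176634·10^-19 J.)
First convert: f = 1.47·10^8 PHz = 1.47·10^23 Hz.
The photon relation is p = hf/c, giving p = 3.249·10^-19 kg·m/s.
Converting to MeV/c: p = 607.9 MeV/c ≈ 608 MeV/c.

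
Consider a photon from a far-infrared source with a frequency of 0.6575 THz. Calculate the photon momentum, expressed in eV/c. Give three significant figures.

2.72e-3 eV/c

First convert: f = 0.6575 THz = 6.575e11 Hz.
The photon relation is p = hf/c, giving p = 1.453e-30 kg·m/s.
Converting to eV/c: p = 0.002719 eV/c ≈ 2.72e-3 eV/c.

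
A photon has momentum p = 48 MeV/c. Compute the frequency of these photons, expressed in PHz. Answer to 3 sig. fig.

In SI units: p = 48 MeV/c = 2.5653 × 10^-20 kg·m/s.
Since f = pc/h for a photon, f = 1.161 × 10^22 Hz.
Converting to PHz: f = 1.161 × 10^7 PHz ≈ 1.16 × 10^7 PHz.

1.16 × 10^7 PHz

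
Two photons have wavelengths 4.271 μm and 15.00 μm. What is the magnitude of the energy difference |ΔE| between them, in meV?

208 meV

Using E = hc/λ: E₁ = 4.6510 × 10^-20 J, E₂ = 1.3243 × 10^-20 J.
|ΔE| = |4.6510 × 10^-20 − 1.3243 × 10^-20| = 3.33 × 10^-20 J = 208 meV.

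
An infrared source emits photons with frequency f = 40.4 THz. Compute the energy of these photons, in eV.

0.167 eV

First convert: f = 40.4 THz = 4.04e13 Hz.
Apply E = hf: E = 2.677e-20 J.
Converting to eV: E = 0.1671 eV ≈ 0.167 eV.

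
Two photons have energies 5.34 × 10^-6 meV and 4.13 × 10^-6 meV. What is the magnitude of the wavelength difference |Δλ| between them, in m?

Using λ = hc/E: λ₁ = 232.2 m, λ₂ = 300.2 m.
|Δλ| = |232.2 − 300.2| = 68.0 m.

68.0 m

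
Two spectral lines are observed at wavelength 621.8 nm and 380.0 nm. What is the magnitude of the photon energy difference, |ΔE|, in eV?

1.27 eV

Using E = hc/λ: E₁ = 3.1947e-19 J, E₂ = 5.2275e-19 J.
|ΔE| = |3.1947e-19 − 5.2275e-19| = 2.03e-19 J = 1.27 eV.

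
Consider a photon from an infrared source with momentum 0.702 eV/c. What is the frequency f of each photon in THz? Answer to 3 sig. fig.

First convert: p = 0.702 eV/c = 3.7517 × 10^-28 kg·m/s.
The photon relation is f = pc/h, giving f = 1.697 × 10^14 Hz.
Converting to THz: f = 169.7 THz ≈ 170 THz.

170 THz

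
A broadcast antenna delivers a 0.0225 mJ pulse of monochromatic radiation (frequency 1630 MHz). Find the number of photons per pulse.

2.08 × 10^19 photons

Per-photon energy: E = 1.080 × 10^-24 J (from frequency = 1630 MHz).
N = E_total / E_photon = 2.25 × 10^-5 J / 1.080 × 10^-24 J = 2.08 × 10^19.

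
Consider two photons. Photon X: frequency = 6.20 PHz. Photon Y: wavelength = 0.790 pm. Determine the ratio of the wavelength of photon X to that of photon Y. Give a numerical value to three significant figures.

6.12 × 10^4

λ_X = 4.835 × 10^-8 m (from frequency = 6.20 PHz, via λ = c/f).
λ_Y = 7.900 × 10^-13 m (from wavelength = 0.790 pm, via λ given directly).
Ratio = 4.835 × 10^-8 / 7.900 × 10^-13 = 6.12 × 10^4.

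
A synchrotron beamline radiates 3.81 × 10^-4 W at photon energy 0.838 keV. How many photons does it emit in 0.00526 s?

1.49 × 10^10 photons

Total energy: E_total = P·t = 3.81 × 10^-4 × 0.00526 = 2.004 × 10^-6 J.
Per-photon energy: E = 1.343 × 10^-16 J.
N = E_total / E_photon = 1.49 × 10^10.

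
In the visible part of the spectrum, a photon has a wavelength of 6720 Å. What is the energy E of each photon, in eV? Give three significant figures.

Use h = 6.62607015 × 10^-34 J·s, c = 2.99792458 × 10^8 m/s, 1 eV = 1.602176634 × 10^-19 J.
First convert: λ = 6720 Å = 6.72 × 10^-7 m.
The photon relation is E = hc/λ, giving E = 2.956 × 10^-19 J.
Converting to eV: E = 1.845 eV ≈ 1.85 eV.

1.85 eV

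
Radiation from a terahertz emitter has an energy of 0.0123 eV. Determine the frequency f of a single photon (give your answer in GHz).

2970 GHz

In SI units: E = 0.0123 eV = 1.9707 × 10^-21 J.
The photon relation is f = E/h, giving f = 2.974 × 10^12 Hz.
Converting to GHz: f = 2974 GHz ≈ 2970 GHz.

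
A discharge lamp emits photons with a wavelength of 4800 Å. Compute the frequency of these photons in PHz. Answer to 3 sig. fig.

0.625 PHz

(c = 2.99792458e8 m/s.)
Convert to SI: λ = 4800 Å = 4.8e-7 m.
For a photon f = c/λ, so f = 6.246e14 Hz.
Converting to PHz: f = 0.6246 PHz ≈ 0.625 PHz.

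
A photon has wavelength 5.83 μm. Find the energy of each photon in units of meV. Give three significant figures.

(h = 6.62607015e-34 J·s, c = 2.99792458e8 m/s, 1 eV = 1.602176634e-19 J.)
In SI units: λ = 5.83 μm = 5.83e-6 m.
For a photon E = hc/λ, so E = 3.407e-20 J.
Converting to meV: E = 212.7 meV ≈ 213 meV.

213 meV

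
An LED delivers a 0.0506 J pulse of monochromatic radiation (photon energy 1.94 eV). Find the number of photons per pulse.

1.63 × 10^17 photons

Per-photon energy: E = 3.108 × 10^-19 J (from energy = 1.94 eV).
N = E_total / E_photon = 0.0506 J / 3.108 × 10^-19 J = 1.63 × 10^17.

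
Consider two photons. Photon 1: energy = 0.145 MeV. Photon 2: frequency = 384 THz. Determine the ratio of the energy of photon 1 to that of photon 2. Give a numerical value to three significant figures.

9.13e4

E_1 = 2.323e-14 J (from energy = 0.145 MeV, via E given directly).
E_2 = 2.544e-19 J (from frequency = 384 THz, via E = hf).
Ratio = 2.323e-14 / 2.544e-19 = 9.13e4.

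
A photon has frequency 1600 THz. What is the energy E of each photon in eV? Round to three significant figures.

6.62 eV

In SI units: f = 1600 THz = 1.6e15 Hz.
Since E = hf for a photon, E = 1.060e-18 J.
Converting to eV: E = 6.617 eV ≈ 6.62 eV.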